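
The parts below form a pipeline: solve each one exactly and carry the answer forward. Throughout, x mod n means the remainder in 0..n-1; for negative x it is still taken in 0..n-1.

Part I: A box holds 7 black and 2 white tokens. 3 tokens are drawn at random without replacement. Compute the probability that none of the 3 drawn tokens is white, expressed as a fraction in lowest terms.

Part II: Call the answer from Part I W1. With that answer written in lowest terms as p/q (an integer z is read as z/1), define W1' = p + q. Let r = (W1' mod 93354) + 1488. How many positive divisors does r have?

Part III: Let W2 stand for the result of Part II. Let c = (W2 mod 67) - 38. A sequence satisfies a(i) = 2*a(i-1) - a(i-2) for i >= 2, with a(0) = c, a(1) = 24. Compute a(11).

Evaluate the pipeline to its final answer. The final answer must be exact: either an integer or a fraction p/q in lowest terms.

564

Part I: total draws C(9,3) = 84; favorable C(7,3) = 35; P = 5/12; answer 5/12
Part II: W1 = 5/12; threaded value p + q = 17; r = 1505; 1505 = 5 * 7 * 43; number of divisors = (1+1) * (1+1) * (1+1) = 8; answer 8
Part III: W2 = 8; c = -30; a(2) = 2*(24) - 1*(-30) = 78; iterating: a(2)=78, a(3)=132, a(4)=186, a(5)=240, a(6)=294, a(7)=348, a(8)=402, a(9)=456, a(10)=510, a(11)=564; answer 564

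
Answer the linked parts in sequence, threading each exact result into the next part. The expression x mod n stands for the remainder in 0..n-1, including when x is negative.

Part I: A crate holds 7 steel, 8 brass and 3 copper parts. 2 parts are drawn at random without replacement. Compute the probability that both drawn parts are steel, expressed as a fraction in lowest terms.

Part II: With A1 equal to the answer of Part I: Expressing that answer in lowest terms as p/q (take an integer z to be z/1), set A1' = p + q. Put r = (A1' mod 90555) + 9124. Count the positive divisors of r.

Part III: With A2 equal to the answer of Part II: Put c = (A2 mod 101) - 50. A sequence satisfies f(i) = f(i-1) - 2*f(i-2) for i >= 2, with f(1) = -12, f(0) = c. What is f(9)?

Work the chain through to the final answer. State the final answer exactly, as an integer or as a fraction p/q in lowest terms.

-72

Part I: total draws C(18,2) = 153; favorable C(7,2) = 21; P = 7/51; answer 7/51
Part II: A1 = 7/51; threaded value p + q = 58; r = 9182; 9182 = 2 * 4591; number of divisors = (1+1) * (1+1) = 4; answer 4
Part III: A2 = 4; c = -46; f(2) = 1*(-12) - 2*(-46) = 80; iterating: f(2)=80, f(3)=104, f(4)=-56, f(5)=-264, f(6)=-152, f(7)=376, f(8)=680, f(9)=-72; answer -72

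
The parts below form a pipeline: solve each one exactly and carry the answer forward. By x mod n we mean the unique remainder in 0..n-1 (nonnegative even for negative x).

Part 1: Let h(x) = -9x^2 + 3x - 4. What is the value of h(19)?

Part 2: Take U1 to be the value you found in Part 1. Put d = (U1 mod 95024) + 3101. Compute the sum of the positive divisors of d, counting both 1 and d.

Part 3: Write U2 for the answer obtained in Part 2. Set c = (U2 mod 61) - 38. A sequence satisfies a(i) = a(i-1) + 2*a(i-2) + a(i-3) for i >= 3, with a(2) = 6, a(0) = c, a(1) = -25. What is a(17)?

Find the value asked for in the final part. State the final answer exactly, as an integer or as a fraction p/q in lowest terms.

Part 1: -9*(19)^2 + 3*(19)^1 - 4 = (-3249) + (57) + (-4) = -3196; answer -3196
Part 2: U1 = -3196; d = 94929; 94929 = 3 * 31643; sigma = (1 + 3) * (1 + 31643) = 4 * 31644 = 126576; answer 126576
Part 3: U2 = 126576; c = -37; a(3) = 1*(6) + 2*(-25) + 1*(-37) = -81; iterating: a(3)=-81, a(4)=-94, a(5)=-250, a(6)=-519, a(7)=-1113, a(8)=-2401, a(9)=-5146, a(10)=-11061, a(11)=-23754, a(12)=-51022, a(13)=-109591, a(14)=-235389, a(15)=-505593, a(16)=-1085962, a(17)=-2332537; answer -2332537

-2332537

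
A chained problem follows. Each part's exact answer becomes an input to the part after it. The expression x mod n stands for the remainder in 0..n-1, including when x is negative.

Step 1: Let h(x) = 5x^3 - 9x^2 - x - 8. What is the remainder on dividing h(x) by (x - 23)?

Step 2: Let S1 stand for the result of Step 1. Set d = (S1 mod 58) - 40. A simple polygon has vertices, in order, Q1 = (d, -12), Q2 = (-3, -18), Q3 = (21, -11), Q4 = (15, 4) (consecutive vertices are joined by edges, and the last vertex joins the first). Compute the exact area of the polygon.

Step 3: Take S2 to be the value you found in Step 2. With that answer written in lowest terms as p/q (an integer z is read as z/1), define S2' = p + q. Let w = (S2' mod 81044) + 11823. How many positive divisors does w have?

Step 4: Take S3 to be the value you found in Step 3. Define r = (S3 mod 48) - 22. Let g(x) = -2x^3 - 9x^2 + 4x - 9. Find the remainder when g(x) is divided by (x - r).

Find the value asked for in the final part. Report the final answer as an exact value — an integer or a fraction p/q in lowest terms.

2812

Step 1: remainder = value at the root: 5*(23)^3 - 9*(23)^2 - 1*(23)^1 - 8 = (60835) + (-4761) + (-23) + (-8) = 56043; answer 56043
Step 2: S1 = 56043; d = -25; cross terms: (-25*-18 - -3*-12)=414, (-3*-11 - 21*-18)=411, (21*4 - 15*-11)=249, (15*-12 - -25*4)=-80; twice the area = |994| = 994; area = 497; answer 497
Step 3: S2 = 497; threaded value p + q = 498; w = 12321; 12321 = 3^2 * 37^2; number of divisors = (2+1) * (2+1) = 9; answer 9
Step 4: S3 = 9; r = -13; remainder = value at the root: -2*(-13)^3 - 9*(-13)^2 + 4*(-13)^1 - 9 = (4394) + (-1521) + (-52) + (-9) = 2812; answer 2812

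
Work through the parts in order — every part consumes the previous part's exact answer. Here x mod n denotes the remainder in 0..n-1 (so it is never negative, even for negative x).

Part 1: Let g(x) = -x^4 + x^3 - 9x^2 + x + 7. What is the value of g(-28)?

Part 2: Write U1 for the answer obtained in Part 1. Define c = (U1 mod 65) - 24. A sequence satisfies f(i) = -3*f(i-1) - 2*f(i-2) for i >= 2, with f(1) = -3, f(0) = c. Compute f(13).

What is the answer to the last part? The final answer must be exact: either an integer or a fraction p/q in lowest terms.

-139233

Part 1: -1*(-28)^4 + 1*(-28)^3 - 9*(-28)^2 + 1*(-28)^1 + 7 = (-614656) + (-21952) + (-7056) + (-28) + (7) = -643685; answer -643685
Part 2: U1 = -643685; c = -14; f(2) = -3*(-3) - 2*(-14) = 37; iterating: f(2)=37, f(3)=-105, f(4)=241, f(5)=-513, f(6)=1057, f(7)=-2145, f(8)=4321, f(9)=-8673, f(10)=17377, f(11)=-34785, f(12)=69601, f(13)=-139233; answer -139233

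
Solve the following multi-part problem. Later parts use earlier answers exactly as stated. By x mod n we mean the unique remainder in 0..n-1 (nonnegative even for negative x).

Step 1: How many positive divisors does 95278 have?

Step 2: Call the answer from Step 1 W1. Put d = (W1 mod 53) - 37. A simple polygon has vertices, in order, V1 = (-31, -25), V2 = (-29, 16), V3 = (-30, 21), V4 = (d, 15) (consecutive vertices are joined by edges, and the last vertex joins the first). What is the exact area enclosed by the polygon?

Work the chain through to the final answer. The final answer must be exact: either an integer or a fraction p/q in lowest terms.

183/2

Step 1: 95278 = 2 * 47639; number of divisors = (1+1) * (1+1) = 4; answer 4
Step 2: W1 = 4; d = -33; cross terms: (-31*16 - -29*-25)=-1221, (-29*21 - -30*16)=-129, (-30*15 - -33*21)=243, (-33*-25 - -31*15)=1290; twice the area = |183| = 183; area = 183/2; answer 183/2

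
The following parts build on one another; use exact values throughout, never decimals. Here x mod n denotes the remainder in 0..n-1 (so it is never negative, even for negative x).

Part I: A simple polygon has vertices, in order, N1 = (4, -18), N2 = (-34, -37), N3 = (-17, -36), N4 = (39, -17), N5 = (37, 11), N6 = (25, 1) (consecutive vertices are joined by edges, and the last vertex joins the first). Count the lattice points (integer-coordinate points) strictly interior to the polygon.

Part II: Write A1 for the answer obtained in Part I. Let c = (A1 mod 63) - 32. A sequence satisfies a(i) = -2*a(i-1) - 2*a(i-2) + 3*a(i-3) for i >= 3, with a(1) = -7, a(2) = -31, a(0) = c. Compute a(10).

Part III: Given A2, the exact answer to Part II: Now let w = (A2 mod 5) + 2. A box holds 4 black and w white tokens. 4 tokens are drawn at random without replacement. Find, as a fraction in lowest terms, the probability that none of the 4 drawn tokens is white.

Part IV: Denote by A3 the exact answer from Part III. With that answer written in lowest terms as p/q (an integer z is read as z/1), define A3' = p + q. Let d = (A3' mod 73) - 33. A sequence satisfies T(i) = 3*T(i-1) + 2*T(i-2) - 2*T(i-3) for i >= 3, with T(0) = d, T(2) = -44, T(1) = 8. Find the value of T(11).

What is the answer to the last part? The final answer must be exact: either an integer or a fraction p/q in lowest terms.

Part I: cross terms: (4*-37 - -34*-18)=-760, (-34*-36 - -17*-37)=595, (-17*-17 - 39*-36)=1693, (39*11 - 37*-17)=1058, (37*1 - 25*11)=-238, (25*-18 - 4*1)=-454; twice the area = |1894| = 1894; area = 947; boundary points = 19 + 1 + 1 + 2 + 2 + 1 = 26; strictly interior points = area - boundary/2 + 1 = 935; answer 935
Part II: A1 = 935; c = 21; a(3) = -2*(-31) - 2*(-7) + 3*(21) = 139; iterating: a(3)=139, a(4)=-237, a(5)=103, a(6)=685, a(7)=-2287, a(8)=3513, a(9)=-397, a(10)=-13093; answer -13093
Part III: A2 = -13093; w = 4; total draws C(8,4) = 70; favorable C(4,4) = 1; P = 1/70; answer 1/70
Part IV: A3 = 1/70; threaded value p + q = 71; d = 38; T(3) = 3*(-44) + 2*(8) - 2*(38) = -192; iterating: T(3)=-192, T(4)=-680, T(5)=-2336, T(6)=-7984, T(7)=-27264, T(8)=-93088, T(9)=-317824, T(10)=-1085120, T(11)=-3704832; answer -3704832

-3704832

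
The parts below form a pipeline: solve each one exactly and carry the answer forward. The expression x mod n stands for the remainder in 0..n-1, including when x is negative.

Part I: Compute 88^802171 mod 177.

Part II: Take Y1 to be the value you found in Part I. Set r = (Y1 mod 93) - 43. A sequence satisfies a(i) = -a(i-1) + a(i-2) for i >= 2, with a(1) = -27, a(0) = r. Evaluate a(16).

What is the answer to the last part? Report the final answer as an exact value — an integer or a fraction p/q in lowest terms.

24819

Part I: squarings mod 177: 88^1=88, 88^2=133, 88^4=166, 88^8=121, 88^16=127, 88^32=22, 88^64=130, 88^128=85, 88^256=145, 88^512=139, 88^1024=28, 88^2048=76, 88^4096=112, 88^8192=154, 88^16384=175, 88^32768=4, 88^65536=16, 88^131072=79, 88^262144=46, 88^524288=169; 88^802171 = 88^1 * 88^2 * 88^8 * 88^16 * 88^32 * 88^64 * 88^256 * 88^1024 * 88^2048 * 88^4096 * 88^8192 * 88^262144 * 88^524288 = 133 (mod 177); answer 133
Part II: Y1 = 133; r = -3; a(2) = -1*(-27) + 1*(-3) = 24; iterating: a(2)=24, a(3)=-51, a(4)=75, a(5)=-126, a(6)=201, a(7)=-327, a(8)=528, a(9)=-855, a(10)=1383, a(11)=-2238, a(12)=3621, a(13)=-5859, a(14)=9480, a(15)=-15339, a(16)=24819; answer 24819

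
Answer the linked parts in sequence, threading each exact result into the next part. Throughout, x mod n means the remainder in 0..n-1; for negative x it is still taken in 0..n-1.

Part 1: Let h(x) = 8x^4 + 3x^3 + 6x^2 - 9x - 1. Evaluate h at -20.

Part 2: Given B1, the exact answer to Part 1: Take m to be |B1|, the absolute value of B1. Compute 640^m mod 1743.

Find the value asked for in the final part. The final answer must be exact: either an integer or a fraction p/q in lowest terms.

493

Part 1: 8*(-20)^4 + 3*(-20)^3 + 6*(-20)^2 - 9*(-20)^1 - 1 = (1280000) + (-24000) + (2400) + (180) + (-1) = 1258579; answer 1258579
Part 2: B1 = 1258579; m = 1258579; squarings mod 1743: 640^1=640, 640^2=1738, 640^4=25, 640^8=625, 640^16=193, 640^32=646, 640^64=739, 640^128=562, 640^256=361, 640^512=1339, 640^1024=1117, 640^2048=1444, 640^4096=508, 640^8192=100, 640^16384=1285, 640^32768=604, 640^65536=529, 640^131072=961, 640^262144=1474, 640^524288=898, 640^1048576=1138; 640^1258579 = 640^1 * 640^2 * 640^16 * 640^64 * 640^1024 * 640^4096 * 640^8192 * 640^65536 * 640^131072 * 640^1048576 = 493 (mod 1743); answer 493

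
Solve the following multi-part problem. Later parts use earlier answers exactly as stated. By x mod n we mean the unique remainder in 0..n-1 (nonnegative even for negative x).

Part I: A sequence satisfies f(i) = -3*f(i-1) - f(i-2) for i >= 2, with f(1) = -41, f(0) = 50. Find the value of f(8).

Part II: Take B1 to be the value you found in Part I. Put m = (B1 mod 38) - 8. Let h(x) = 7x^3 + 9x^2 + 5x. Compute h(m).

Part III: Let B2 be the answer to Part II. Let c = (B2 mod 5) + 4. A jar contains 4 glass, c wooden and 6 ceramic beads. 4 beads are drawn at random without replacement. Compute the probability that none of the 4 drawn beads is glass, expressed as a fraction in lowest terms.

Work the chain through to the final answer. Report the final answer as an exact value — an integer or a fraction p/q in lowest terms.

30/143

Part I: f(2) = -3*(-41) - 1*(50) = 73; iterating: f(2)=73, f(3)=-178, f(4)=461, f(5)=-1205, f(6)=3154, f(7)=-8257, f(8)=21617; answer 21617
Part II: B1 = 21617; m = 25; 7*(25)^3 + 9*(25)^2 + 5*(25)^1 = (109375) + (5625) + (125) = 115125; answer 115125
Part III: B2 = 115125; c = 4; total draws C(14,4) = 1001; favorable C(10,4) = 210; P = 30/143; answer 30/143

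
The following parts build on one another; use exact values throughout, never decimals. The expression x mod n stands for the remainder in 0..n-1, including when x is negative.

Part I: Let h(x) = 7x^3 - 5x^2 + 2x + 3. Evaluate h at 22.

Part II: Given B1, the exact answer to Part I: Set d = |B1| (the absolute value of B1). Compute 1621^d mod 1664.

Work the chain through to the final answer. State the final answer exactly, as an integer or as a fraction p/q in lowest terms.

Part I: 7*(22)^3 - 5*(22)^2 + 2*(22)^1 + 3 = (74536) + (-2420) + (44) + (3) = 72163; answer 72163
Part II: B1 = 72163; d = 72163; squarings mod 1664: 1621^1=1621, 1621^2=185, 1621^4=945, 1621^8=1121, 1621^16=321, 1621^32=1537, 1621^64=1153, 1621^128=1537, 1621^256=1153, 1621^512=1537, 1621^1024=1153, 1621^2048=1537, 1621^4096=1153, 1621^8192=1537, 1621^16384=1153, 1621^32768=1537, 1621^65536=1153; 1621^72163 = 1621^1 * 1621^2 * 1621^32 * 1621^64 * 1621^128 * 1621^256 * 1621^2048 * 1621^4096 * 1621^65536 = 1517 (mod 1664); answer 1517

1517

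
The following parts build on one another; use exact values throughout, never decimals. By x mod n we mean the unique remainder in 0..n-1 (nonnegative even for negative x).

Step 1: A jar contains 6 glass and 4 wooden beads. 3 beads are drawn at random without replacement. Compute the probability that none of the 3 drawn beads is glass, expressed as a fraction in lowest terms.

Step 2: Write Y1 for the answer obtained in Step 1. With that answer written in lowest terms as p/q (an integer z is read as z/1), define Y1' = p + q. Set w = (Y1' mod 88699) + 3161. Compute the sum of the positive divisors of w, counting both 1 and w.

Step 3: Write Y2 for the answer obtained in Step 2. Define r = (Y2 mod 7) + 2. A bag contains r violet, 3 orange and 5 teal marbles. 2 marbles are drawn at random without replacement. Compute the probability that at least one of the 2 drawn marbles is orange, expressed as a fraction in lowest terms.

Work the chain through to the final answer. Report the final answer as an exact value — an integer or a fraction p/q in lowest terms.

Step 1: total draws C(10,3) = 120; favorable C(4,3) = 4; P = 1/30; answer 1/30
Step 2: Y1 = 1/30; threaded value p + q = 31; w = 3192; 3192 = 2^3 * 3 * 7 * 19; sigma = (1 + 2 + 4 + 8) * (1 + 3) * (1 + 7) * (1 + 19) = 15 * 4 * 8 * 20 = 9600; answer 9600
Step 3: Y2 = 9600; r = 5; total draws C(13,2) = 78; complement C(10,2) = 45; favorable 78 - 45 = 33; P = 11/26; answer 11/26

11/26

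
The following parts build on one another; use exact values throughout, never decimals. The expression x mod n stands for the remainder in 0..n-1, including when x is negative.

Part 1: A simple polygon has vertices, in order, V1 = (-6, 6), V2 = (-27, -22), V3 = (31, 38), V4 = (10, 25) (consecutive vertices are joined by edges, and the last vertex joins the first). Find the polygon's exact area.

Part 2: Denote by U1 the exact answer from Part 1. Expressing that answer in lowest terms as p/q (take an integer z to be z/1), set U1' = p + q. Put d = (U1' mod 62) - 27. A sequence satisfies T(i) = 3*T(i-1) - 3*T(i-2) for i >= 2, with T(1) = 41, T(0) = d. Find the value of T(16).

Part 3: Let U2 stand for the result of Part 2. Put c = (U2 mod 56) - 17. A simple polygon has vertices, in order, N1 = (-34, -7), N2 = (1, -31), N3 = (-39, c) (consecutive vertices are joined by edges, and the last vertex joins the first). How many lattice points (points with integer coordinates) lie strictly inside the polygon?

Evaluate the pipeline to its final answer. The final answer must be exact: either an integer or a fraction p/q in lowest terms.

412

Part 1: cross terms: (-6*-22 - -27*6)=294, (-27*38 - 31*-22)=-344, (31*25 - 10*38)=395, (10*6 - -6*25)=210; twice the area = |555| = 555; area = 555/2; answer 555/2
Part 2: U1 = 555/2; threaded value p + q = 557; d = 34; T(2) = 3*(41) - 3*(34) = 21; iterating: T(2)=21, T(3)=-60, T(4)=-243, T(5)=-549, T(6)=-918, T(7)=-1107, T(8)=-567, T(9)=1620, T(10)=6561, T(11)=14823, T(12)=24786, T(13)=29889, T(14)=15309, T(15)=-43740, T(16)=-177147; answer -177147
Part 3: U2 = -177147; c = 20; cross terms: (-34*-31 - 1*-7)=1061, (1*20 - -39*-31)=-1189, (-39*-7 - -34*20)=953; twice the area = |825| = 825; area = 825/2; boundary points = 1 + 1 + 1 = 3; strictly interior points = area - boundary/2 + 1 = 412; answer 412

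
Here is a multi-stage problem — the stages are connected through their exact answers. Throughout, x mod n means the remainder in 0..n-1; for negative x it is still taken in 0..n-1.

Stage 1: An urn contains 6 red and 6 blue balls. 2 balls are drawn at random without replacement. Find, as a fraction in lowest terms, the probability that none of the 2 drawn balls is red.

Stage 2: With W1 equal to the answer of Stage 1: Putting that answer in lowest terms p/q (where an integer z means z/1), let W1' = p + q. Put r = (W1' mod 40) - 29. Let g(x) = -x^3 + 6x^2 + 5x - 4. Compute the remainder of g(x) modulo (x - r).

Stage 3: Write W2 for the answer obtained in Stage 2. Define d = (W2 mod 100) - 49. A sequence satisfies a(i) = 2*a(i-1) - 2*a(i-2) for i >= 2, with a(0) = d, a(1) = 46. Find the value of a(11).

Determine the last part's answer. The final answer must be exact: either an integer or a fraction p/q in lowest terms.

3456

Stage 1: total draws C(12,2) = 66; favorable C(6,2) = 15; P = 5/22; answer 5/22
Stage 2: W1 = 5/22; threaded value p + q = 27; r = -2; remainder = value at the root: -1*(-2)^3 + 6*(-2)^2 + 5*(-2)^1 - 4 = (8) + (24) + (-10) + (-4) = 18; answer 18
Stage 3: W2 = 18; d = -31; a(2) = 2*(46) - 2*(-31) = 154; iterating: a(2)=154, a(3)=216, a(4)=124, a(5)=-184, a(6)=-616, a(7)=-864, a(8)=-496, a(9)=736, a(10)=2464, a(11)=3456; answer 3456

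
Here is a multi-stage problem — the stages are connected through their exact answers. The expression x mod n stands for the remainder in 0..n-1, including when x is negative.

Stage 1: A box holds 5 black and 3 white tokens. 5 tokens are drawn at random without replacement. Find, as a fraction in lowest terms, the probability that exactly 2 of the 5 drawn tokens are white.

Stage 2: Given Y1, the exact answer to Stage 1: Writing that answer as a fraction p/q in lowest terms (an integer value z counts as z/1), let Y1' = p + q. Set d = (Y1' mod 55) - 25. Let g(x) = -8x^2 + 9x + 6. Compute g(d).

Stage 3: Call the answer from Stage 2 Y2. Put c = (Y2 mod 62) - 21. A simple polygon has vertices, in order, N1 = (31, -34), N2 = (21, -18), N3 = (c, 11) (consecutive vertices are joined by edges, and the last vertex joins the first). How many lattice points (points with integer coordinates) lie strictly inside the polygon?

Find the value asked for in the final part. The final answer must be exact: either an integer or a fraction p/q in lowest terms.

Stage 1: total draws C(8,5) = 56; favorable C(3,2)*C(5,3) = 30; P = 15/28; answer 15/28
Stage 2: Y1 = 15/28; threaded value p + q = 43; d = 18; -8*(18)^2 + 9*(18)^1 + 6 = (-2592) + (162) + (6) = -2424; answer -2424
Stage 3: Y2 = -2424; c = 35; cross terms: (31*-18 - 21*-34)=156, (21*11 - 35*-18)=861, (35*-34 - 31*11)=-1531; twice the area = |-514| = 514; area = 257; boundary points = 2 + 1 + 1 = 4; strictly interior points = area - boundary/2 + 1 = 256; answer 256

256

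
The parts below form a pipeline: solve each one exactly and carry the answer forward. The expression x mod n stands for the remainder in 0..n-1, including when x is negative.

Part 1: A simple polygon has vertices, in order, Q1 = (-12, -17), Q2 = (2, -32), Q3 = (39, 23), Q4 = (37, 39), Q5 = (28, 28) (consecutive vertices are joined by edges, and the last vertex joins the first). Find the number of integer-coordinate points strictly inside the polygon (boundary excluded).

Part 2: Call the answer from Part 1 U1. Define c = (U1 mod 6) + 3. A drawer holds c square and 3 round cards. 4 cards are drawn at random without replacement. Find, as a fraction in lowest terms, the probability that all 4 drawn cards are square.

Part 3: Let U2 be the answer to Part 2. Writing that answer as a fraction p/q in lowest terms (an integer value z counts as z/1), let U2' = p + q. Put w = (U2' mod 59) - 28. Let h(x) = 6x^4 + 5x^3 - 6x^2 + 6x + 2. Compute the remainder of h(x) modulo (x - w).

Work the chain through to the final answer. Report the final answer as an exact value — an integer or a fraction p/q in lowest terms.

814171

Part 1: cross terms: (-12*-32 - 2*-17)=418, (2*23 - 39*-32)=1294, (39*39 - 37*23)=670, (37*28 - 28*39)=-56, (28*-17 - -12*28)=-140; twice the area = |2186| = 2186; area = 1093; boundary points = 1 + 1 + 2 + 1 + 5 = 10; strictly interior points = area - boundary/2 + 1 = 1089; answer 1089
Part 2: U1 = 1089; c = 6; total draws C(9,4) = 126; favorable C(6,4) = 15; P = 5/42; answer 5/42
Part 3: U2 = 5/42; threaded value p + q = 47; w = 19; remainder = value at the root: 6*(19)^4 + 5*(19)^3 - 6*(19)^2 + 6*(19)^1 + 2 = (781926) + (34295) + (-2166) + (114) + (2) = 814171; answer 814171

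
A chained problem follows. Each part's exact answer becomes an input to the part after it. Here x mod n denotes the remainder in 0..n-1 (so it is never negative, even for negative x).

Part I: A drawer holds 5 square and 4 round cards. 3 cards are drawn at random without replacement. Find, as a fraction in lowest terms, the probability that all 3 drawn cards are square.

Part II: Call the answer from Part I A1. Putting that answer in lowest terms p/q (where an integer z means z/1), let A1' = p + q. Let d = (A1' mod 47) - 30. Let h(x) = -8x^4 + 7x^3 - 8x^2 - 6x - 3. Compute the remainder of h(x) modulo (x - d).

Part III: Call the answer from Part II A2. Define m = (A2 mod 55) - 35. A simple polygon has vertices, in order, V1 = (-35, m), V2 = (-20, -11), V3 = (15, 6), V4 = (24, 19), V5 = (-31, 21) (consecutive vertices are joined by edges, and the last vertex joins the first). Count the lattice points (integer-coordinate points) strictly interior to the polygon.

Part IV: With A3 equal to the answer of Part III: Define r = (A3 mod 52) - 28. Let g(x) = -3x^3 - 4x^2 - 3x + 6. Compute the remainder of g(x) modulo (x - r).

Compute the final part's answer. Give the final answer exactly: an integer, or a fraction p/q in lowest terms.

7496

Part I: total draws C(9,3) = 84; favorable C(5,3) = 10; P = 5/42; answer 5/42
Part II: A1 = 5/42; threaded value p + q = 47; d = -30; remainder = value at the root: -8*(-30)^4 + 7*(-30)^3 - 8*(-30)^2 - 6*(-30)^1 - 3 = (-6480000) + (-189000) + (-7200) + (180) + (-3) = -6676023; answer -6676023
Part III: A2 = -6676023; m = 7; cross terms: (-35*-11 - -20*7)=525, (-20*6 - 15*-11)=45, (15*19 - 24*6)=141, (24*21 - -31*19)=1093, (-31*7 - -35*21)=518; twice the area = |2322| = 2322; area = 1161; boundary points = 3 + 1 + 1 + 1 + 2 = 8; strictly interior points = area - boundary/2 + 1 = 1158; answer 1158
Part IV: A3 = 1158; r = -14; remainder = value at the root: -3*(-14)^3 - 4*(-14)^2 - 3*(-14)^1 + 6 = (8232) + (-784) + (42) + (6) = 7496; answer 7496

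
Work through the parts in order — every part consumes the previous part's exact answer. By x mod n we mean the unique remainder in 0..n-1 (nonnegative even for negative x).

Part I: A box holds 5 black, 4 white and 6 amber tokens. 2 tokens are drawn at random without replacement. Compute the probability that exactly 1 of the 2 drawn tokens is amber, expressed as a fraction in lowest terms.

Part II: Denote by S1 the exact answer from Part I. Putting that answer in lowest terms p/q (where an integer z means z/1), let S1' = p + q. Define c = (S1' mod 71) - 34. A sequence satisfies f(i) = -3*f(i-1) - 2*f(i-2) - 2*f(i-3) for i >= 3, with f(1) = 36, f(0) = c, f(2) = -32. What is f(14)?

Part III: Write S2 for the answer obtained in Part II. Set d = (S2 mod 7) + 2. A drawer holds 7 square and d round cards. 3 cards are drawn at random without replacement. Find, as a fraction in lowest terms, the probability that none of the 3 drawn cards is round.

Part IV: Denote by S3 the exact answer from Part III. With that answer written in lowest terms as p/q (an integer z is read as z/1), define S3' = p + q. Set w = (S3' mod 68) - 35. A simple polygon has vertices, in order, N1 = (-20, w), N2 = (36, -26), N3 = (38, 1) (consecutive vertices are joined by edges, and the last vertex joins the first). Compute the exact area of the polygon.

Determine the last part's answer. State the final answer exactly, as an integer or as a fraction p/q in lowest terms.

Part I: total draws C(15,2) = 105; favorable C(6,1)*C(9,1) = 54; P = 18/35; answer 18/35
Part II: S1 = 18/35; threaded value p + q = 53; c = 19; f(3) = -3*(-32) - 2*(36) - 2*(19) = -14; iterating: f(3)=-14, f(4)=34, f(5)=-10, f(6)=-10, f(7)=-18, f(8)=94, f(9)=-226, f(10)=526, f(11)=-1314, f(12)=3342, f(13)=-8450, f(14)=21294; answer 21294
Part III: S2 = 21294; d = 2; total draws C(9,3) = 84; favorable C(7,3) = 35; P = 5/12; answer 5/12
Part IV: S3 = 5/12; threaded value p + q = 17; w = -18; cross terms: (-20*-26 - 36*-18)=1168, (36*1 - 38*-26)=1024, (38*-18 - -20*1)=-664; twice the area = |1528| = 1528; area = 764; answer 764

764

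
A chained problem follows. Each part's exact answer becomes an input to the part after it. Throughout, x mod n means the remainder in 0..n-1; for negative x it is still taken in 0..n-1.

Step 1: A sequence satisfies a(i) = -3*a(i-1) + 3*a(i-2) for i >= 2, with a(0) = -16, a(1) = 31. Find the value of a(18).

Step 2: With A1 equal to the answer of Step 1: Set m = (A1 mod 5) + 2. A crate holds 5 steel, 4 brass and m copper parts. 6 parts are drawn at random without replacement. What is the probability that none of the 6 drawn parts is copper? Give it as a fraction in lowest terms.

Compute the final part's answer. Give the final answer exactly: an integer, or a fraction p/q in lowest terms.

Step 1: a(2) = -3*(31) + 3*(-16) = -141; iterating: a(2)=-141, a(3)=516, a(4)=-1971, a(5)=7461, a(6)=-28296, a(7)=107271, a(8)=-406701, a(9)=1541916, a(10)=-5845851, a(11)=22163301, a(12)=-84027456, a(13)=318572271, a(14)=-1207799181, a(15)=4579114356, a(16)=-17360740611, a(17)=65819564901, a(18)=-249540916536; answer -249540916536
Step 2: A1 = -249540916536; m = 6; total draws C(15,6) = 5005; favorable C(9,6) = 84; P = 12/715; answer 12/715

12/715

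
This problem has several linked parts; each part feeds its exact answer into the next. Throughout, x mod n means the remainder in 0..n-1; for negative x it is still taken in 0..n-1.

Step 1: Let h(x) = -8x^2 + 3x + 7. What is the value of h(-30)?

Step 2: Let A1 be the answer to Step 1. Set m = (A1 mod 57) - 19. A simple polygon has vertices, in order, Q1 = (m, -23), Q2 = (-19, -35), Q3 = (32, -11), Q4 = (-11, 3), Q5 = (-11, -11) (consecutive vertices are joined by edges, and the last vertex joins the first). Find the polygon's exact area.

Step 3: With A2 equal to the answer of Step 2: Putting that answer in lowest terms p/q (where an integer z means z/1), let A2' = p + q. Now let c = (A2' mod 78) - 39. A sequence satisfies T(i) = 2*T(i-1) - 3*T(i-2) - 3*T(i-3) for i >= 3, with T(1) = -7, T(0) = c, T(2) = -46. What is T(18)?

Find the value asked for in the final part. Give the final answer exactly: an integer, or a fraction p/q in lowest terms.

Step 1: -8*(-30)^2 + 3*(-30)^1 + 7 = (-7200) + (-90) + (7) = -7283; answer -7283
Step 2: A1 = -7283; m = -6; cross terms: (-6*-35 - -19*-23)=-227, (-19*-11 - 32*-35)=1329, (32*3 - -11*-11)=-25, (-11*-11 - -11*3)=154, (-11*-23 - -6*-11)=187; twice the area = |1418| = 1418; area = 709; answer 709
Step 3: A2 = 709; threaded value p + q = 710; c = -31; T(3) = 2*(-46) - 3*(-7) - 3*(-31) = 22; iterating: T(3)=22, T(4)=203, T(5)=478, T(6)=281, T(7)=-1481, T(8)=-5239, T(9)=-6878, T(10)=6404, T(11)=49159, T(12)=99740, T(13)=32791, T(14)=-381115, T(15)=-1159823, T(16)=-1274674, T(17)=2073466, T(18)=11450423; answer 11450423

11450423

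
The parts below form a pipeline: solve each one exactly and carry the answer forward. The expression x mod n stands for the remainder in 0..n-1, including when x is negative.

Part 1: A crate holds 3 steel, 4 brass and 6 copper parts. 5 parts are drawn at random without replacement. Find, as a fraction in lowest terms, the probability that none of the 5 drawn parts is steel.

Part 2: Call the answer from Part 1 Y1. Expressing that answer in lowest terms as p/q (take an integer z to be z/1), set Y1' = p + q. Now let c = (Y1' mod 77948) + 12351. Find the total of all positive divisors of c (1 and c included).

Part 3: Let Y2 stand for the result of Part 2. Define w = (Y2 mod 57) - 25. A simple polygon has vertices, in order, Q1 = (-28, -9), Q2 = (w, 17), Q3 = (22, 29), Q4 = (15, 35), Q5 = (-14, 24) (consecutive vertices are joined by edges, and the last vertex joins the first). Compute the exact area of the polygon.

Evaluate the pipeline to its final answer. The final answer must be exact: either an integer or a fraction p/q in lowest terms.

1437/2

Part 1: total draws C(13,5) = 1287; favorable C(10,5) = 252; P = 28/143; answer 28/143
Part 2: Y1 = 28/143; threaded value p + q = 171; c = 12522; 12522 = 2 * 3 * 2087; sigma = (1 + 2) * (1 + 3) * (1 + 2087) = 3 * 4 * 2088 = 25056; answer 25056
Part 3: Y2 = 25056; w = 8; cross terms: (-28*17 - 8*-9)=-404, (8*29 - 22*17)=-142, (22*35 - 15*29)=335, (15*24 - -14*35)=850, (-14*-9 - -28*24)=798; twice the area = |1437| = 1437; area = 1437/2; answer 1437/2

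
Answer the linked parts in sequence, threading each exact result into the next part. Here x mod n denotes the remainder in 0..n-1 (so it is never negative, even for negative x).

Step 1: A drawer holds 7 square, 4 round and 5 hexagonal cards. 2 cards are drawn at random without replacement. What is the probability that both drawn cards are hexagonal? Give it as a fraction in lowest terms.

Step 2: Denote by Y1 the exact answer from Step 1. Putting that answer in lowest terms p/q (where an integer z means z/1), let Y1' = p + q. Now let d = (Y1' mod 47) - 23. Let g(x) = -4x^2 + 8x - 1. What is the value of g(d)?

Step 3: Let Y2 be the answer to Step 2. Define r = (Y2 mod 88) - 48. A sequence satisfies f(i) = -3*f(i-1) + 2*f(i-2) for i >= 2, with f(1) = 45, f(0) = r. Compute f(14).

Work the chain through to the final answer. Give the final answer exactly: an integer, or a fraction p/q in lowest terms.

Step 1: total draws C(16,2) = 120; favorable C(5,2) = 10; P = 1/12; answer 1/12
Step 2: Y1 = 1/12; threaded value p + q = 13; d = -10; -4*(-10)^2 + 8*(-10)^1 - 1 = (-400) + (-80) + (-1) = -481; answer -481
Step 3: Y2 = -481; r = -1; f(2) = -3*(45) + 2*(-1) = -137; iterating: f(2)=-137, f(3)=501, f(4)=-1777, f(5)=6333, f(6)=-22553, f(7)=80325, f(8)=-286081, f(9)=1018893, f(10)=-3628841, f(11)=12924309, f(12)=-46030609, f(13)=163940445, f(14)=-583882553; answer -583882553

-583882553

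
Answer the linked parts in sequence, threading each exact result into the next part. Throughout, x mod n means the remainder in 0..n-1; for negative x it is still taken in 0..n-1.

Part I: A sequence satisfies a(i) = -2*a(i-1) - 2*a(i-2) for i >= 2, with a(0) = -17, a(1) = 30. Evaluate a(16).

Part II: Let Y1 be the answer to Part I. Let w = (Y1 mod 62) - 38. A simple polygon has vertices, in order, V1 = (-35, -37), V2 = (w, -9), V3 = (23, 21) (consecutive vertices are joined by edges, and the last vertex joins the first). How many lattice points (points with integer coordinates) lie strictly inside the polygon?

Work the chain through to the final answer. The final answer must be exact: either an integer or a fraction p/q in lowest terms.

Part I: a(2) = -2*(30) - 2*(-17) = -26; iterating: a(2)=-26, a(3)=-8, a(4)=68, a(5)=-120, a(6)=104, a(7)=32, a(8)=-272, a(9)=480, a(10)=-416, a(11)=-128, a(12)=1088, a(13)=-1920, a(14)=1664, a(15)=512, a(16)=-4352; answer -4352
Part II: Y1 = -4352; w = 12; cross terms: (-35*-9 - 12*-37)=759, (12*21 - 23*-9)=459, (23*-37 - -35*21)=-116; twice the area = |1102| = 1102; area = 551; boundary points = 1 + 1 + 58 = 60; strictly interior points = area - boundary/2 + 1 = 522; answer 522

522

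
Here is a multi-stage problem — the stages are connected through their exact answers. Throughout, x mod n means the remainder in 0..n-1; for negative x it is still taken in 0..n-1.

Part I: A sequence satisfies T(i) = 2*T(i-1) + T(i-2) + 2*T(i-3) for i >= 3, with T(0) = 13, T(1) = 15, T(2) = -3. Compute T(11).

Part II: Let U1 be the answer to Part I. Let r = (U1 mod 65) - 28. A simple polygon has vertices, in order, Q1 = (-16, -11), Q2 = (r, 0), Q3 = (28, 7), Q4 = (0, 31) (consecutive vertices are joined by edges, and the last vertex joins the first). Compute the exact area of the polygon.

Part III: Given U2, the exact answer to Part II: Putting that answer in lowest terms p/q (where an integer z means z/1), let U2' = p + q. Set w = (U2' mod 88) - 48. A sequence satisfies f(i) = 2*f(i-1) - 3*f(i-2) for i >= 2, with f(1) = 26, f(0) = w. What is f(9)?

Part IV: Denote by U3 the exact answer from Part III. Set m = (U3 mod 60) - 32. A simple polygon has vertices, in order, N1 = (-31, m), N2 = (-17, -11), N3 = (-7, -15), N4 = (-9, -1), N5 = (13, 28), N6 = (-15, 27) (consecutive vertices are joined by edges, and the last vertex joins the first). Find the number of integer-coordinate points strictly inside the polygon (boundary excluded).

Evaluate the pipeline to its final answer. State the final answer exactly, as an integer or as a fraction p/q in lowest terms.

Part I: T(3) = 2*(-3) + 1*(15) + 2*(13) = 35; iterating: T(3)=35, T(4)=97, T(5)=223, T(6)=613, T(7)=1643, T(8)=4345, T(9)=11559, T(10)=30749, T(11)=81747; answer 81747
Part II: U1 = 81747; r = 14; cross terms: (-16*0 - 14*-11)=154, (14*7 - 28*0)=98, (28*31 - 0*7)=868, (0*-11 - -16*31)=496; twice the area = |1616| = 1616; area = 808; answer 808
Part III: U2 = 808; threaded value p + q = 809; w = -31; f(2) = 2*(26) - 3*(-31) = 145; iterating: f(2)=145, f(3)=212, f(4)=-11, f(5)=-658, f(6)=-1283, f(7)=-592, f(8)=2665, f(9)=7106; answer 7106
Part IV: U3 = 7106; m = -6; cross terms: (-31*-11 - -17*-6)=239, (-17*-15 - -7*-11)=178, (-7*-1 - -9*-15)=-128, (-9*28 - 13*-1)=-239, (13*27 - -15*28)=771, (-15*-6 - -31*27)=927; twice the area = |1748| = 1748; area = 874; boundary points = 1 + 2 + 2 + 1 + 1 + 1 = 8; strictly interior points = area - boundary/2 + 1 = 871; answer 871

871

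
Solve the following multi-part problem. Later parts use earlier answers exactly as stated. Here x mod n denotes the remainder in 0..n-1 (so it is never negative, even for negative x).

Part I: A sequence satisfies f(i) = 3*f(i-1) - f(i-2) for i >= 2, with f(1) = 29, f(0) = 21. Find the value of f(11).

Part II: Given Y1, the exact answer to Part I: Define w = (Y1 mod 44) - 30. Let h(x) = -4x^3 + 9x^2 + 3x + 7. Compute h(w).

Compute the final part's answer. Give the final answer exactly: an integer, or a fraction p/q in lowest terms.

8179

Part I: f(2) = 3*(29) - 1*(21) = 66; iterating: f(2)=66, f(3)=169, f(4)=441, f(5)=1154, f(6)=3021, f(7)=7909, f(8)=20706, f(9)=54209, f(10)=141921, f(11)=371554; answer 371554
Part II: Y1 = 371554; w = -12; -4*(-12)^3 + 9*(-12)^2 + 3*(-12)^1 + 7 = (6912) + (1296) + (-36) + (7) = 8179; answer 8179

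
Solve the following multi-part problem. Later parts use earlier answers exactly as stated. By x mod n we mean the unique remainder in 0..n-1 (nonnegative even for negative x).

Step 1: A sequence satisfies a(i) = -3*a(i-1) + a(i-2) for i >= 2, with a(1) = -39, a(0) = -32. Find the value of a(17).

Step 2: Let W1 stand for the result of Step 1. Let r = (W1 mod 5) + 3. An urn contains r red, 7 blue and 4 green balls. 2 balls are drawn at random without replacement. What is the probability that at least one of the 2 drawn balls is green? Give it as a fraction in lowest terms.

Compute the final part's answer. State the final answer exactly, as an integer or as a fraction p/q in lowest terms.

Step 1: a(2) = -3*(-39) + 1*(-32) = 85; iterating: a(2)=85, a(3)=-294, a(4)=967, a(5)=-3195, a(6)=10552, a(7)=-34851, a(8)=115105, a(9)=-380166, a(10)=1255603, a(11)=-4146975, a(12)=13696528, a(13)=-45236559, a(14)=149406205, a(15)=-493455174, a(16)=1629771727, a(17)=-5382770355; answer -5382770355
Step 2: W1 = -5382770355; r = 3; total draws C(14,2) = 91; complement C(10,2) = 45; favorable 91 - 45 = 46; P = 46/91; answer 46/91

46/91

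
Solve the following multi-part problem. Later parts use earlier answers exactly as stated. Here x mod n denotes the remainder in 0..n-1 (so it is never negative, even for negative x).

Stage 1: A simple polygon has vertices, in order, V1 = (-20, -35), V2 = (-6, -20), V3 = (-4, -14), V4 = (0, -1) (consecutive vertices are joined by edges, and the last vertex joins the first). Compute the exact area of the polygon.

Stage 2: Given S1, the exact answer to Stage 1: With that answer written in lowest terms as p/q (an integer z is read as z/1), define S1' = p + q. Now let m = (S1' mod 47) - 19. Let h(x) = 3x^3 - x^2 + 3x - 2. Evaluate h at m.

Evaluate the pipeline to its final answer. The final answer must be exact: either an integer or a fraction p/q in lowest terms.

Stage 1: cross terms: (-20*-20 - -6*-35)=190, (-6*-14 - -4*-20)=4, (-4*-1 - 0*-14)=4, (0*-35 - -20*-1)=-20; twice the area = |178| = 178; area = 89; answer 89
Stage 2: S1 = 89; threaded value p + q = 90; m = 24; 3*(24)^3 - 1*(24)^2 + 3*(24)^1 - 2 = (41472) + (-576) + (72) + (-2) = 40966; answer 40966

40966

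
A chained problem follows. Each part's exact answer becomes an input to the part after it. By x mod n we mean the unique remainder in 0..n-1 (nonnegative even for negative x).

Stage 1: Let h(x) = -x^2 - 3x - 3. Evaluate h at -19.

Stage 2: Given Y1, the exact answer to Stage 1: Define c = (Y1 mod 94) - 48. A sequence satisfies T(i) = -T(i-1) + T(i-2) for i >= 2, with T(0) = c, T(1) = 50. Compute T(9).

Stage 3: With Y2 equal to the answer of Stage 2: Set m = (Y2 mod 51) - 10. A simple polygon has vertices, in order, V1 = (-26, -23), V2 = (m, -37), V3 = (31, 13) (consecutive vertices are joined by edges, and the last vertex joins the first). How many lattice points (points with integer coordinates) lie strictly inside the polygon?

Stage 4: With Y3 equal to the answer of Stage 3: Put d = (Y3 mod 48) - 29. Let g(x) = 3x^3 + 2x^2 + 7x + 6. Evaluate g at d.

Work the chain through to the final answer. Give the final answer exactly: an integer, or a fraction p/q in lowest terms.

-2864

Stage 1: -1*(-19)^2 - 3*(-19)^1 - 3 = (-361) + (57) + (-3) = -307; answer -307
Stage 2: Y1 = -307; c = 21; T(2) = -1*(50) + 1*(21) = -29; iterating: T(2)=-29, T(3)=79, T(4)=-108, T(5)=187, T(6)=-295, T(7)=482, T(8)=-777, T(9)=1259; answer 1259
Stage 3: Y2 = 1259; m = 25; cross terms: (-26*-37 - 25*-23)=1537, (25*13 - 31*-37)=1472, (31*-23 - -26*13)=-375; twice the area = |2634| = 2634; area = 1317; boundary points = 1 + 2 + 3 = 6; strictly interior points = area - boundary/2 + 1 = 1315; answer 1315
Stage 4: Y3 = 1315; d = -10; 3*(-10)^3 + 2*(-10)^2 + 7*(-10)^1 + 6 = (-3000) + (200) + (-70) + (6) = -2864; answer -2864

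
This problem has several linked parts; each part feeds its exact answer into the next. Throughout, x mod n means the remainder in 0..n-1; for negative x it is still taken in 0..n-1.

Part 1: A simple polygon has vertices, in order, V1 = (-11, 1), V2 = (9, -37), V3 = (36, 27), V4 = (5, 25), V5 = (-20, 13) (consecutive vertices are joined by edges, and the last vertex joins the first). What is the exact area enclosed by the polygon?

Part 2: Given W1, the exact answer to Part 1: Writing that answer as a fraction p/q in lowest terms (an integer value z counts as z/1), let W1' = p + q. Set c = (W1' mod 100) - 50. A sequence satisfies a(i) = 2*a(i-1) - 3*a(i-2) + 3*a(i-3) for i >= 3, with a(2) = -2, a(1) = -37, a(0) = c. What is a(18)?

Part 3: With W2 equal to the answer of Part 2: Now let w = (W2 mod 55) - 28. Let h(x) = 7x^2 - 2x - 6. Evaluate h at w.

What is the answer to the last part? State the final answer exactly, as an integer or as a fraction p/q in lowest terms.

Part 1: cross terms: (-11*-37 - 9*1)=398, (9*27 - 36*-37)=1575, (36*25 - 5*27)=765, (5*13 - -20*25)=565, (-20*1 - -11*13)=123; twice the area = |3426| = 3426; area = 1713; answer 1713
Part 2: W1 = 1713; threaded value p + q = 1714; c = -36; a(3) = 2*(-2) - 3*(-37) + 3*(-36) = -1; iterating: a(3)=-1, a(4)=-107, a(5)=-217, a(6)=-116, a(7)=98, a(8)=-107, a(9)=-856, a(10)=-1097, a(11)=53, a(12)=829, a(13)=-1792, a(14)=-5912, a(15)=-3961, a(16)=4438, a(17)=3023, a(18)=-19151; answer -19151
Part 3: W2 = -19151; w = 16; 7*(16)^2 - 2*(16)^1 - 6 = (1792) + (-32) + (-6) = 1754; answer 1754

1754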